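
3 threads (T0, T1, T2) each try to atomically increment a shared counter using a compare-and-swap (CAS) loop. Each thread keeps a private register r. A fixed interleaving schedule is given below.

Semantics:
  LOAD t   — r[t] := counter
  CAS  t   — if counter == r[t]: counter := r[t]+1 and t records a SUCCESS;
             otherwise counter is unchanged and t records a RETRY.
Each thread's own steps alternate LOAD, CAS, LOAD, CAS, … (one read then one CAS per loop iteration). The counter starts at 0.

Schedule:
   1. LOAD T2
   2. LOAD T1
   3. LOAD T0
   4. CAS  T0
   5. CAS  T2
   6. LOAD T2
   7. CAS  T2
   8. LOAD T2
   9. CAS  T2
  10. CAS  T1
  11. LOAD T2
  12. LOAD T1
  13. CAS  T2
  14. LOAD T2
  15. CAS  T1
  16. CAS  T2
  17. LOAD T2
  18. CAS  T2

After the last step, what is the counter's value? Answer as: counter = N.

counter = 6

T2 LOAD — after: cnt=0, r=0 — load
T1 LOAD — after: cnt=0, r=0 — load
T0 LOAD — after: cnt=0, r=0 — load
T0 CAS — after: cnt=1, r=0 — ok
T2 CAS — after: cnt=1, r=0 — retry
T2 LOAD — after: cnt=1, r=1 — load
T2 CAS — after: cnt=2, r=1 — ok
T2 LOAD — after: cnt=2, r=2 — load
T2 CAS — after: cnt=3, r=2 — ok
T1 CAS — after: cnt=3, r=0 — retry
T2 LOAD — after: cnt=3, r=3 — load
T1 LOAD — after: cnt=3, r=3 — load
T2 CAS — after: cnt=4, r=3 — ok
T2 LOAD — after: cnt=4, r=4 — load
T1 CAS — after: cnt=4, r=3 — retry
T2 CAS — after: cnt=5, r=4 — ok
T2 LOAD — after: cnt=5, r=5 — load
T2 CAS — after: cnt=6, r=5 — ok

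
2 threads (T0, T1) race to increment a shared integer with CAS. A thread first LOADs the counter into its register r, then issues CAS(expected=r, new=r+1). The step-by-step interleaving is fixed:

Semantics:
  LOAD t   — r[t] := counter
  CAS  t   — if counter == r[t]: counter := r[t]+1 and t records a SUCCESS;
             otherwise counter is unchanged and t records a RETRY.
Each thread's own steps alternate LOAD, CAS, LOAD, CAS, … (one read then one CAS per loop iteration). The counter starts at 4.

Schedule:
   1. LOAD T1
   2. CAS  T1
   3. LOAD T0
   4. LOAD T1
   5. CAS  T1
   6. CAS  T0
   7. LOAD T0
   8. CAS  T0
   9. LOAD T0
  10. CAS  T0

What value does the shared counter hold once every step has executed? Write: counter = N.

step 1: T1 LOAD ⇒ load; ctr=4 reg=4
step 2: T1 CAS ⇒ ok; ctr=5 reg=4
step 3: T0 LOAD ⇒ load; ctr=5 reg=5
step 4: T1 LOAD ⇒ load; ctr=5 reg=5
step 5: T1 CAS ⇒ ok; ctr=6 reg=5
step 6: T0 CAS ⇒ retry; ctr=6 reg=5
step 7: T0 LOAD ⇒ load; ctr=6 reg=6
step 8: T0 CAS ⇒ ok; ctr=7 reg=6
step 9: T0 LOAD ⇒ load; ctr=7 reg=7
step 10: T0 CAS ⇒ ok; ctr=8 reg=7

counter = 8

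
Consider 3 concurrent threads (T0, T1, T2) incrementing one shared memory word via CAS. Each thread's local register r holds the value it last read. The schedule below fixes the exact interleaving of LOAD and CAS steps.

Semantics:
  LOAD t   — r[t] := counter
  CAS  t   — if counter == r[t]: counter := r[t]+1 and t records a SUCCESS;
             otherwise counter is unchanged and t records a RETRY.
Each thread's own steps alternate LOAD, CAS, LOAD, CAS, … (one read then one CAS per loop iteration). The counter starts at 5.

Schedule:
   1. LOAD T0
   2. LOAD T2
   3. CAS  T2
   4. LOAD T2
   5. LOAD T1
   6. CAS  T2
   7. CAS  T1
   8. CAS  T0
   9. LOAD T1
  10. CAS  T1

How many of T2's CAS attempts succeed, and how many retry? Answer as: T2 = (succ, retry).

T0 LOAD — after: cnt=5, r=5 — load
T2 LOAD — after: cnt=5, r=5 — load
T2 CAS — after: cnt=6, r=5 — ok
T2 LOAD — after: cnt=6, r=6 — load
T1 LOAD — after: cnt=6, r=6 — load
T2 CAS — after: cnt=7, r=6 — ok
T1 CAS — after: cnt=7, r=6 — retry
T0 CAS — after: cnt=7, r=5 — retry
T1 LOAD — after: cnt=7, r=7 — load
T1 CAS — after: cnt=8, r=7 — ok

T2 = (2, 0)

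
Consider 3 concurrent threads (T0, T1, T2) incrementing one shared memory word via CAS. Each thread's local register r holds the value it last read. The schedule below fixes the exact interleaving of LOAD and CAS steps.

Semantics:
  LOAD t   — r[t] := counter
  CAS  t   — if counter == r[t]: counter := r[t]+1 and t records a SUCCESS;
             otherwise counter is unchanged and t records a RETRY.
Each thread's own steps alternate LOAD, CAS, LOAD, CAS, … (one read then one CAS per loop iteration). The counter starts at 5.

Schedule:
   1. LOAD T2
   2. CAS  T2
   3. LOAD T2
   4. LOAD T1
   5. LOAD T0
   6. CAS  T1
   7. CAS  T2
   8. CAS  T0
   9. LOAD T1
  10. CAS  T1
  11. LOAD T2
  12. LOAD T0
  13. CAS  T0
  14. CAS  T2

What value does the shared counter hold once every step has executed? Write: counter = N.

[1] T2.load  rd  (counter 5, T2.r 5)
[2] T2.cas  hit  (counter 6, T2.r 5)
[3] T2.load  rd  (counter 6, T2.r 6)
[4] T1.load  rd  (counter 6, T1.r 6)
[5] T0.load  rd  (counter 6, T0.r 6)
[6] T1.cas  hit  (counter 7, T1.r 6)
[7] T2.cas  miss  (counter 7, T2.r 6)
[8] T0.cas  miss  (counter 7, T0.r 6)
[9] T1.load  rd  (counter 7, T1.r 7)
[10] T1.cas  hit  (counter 8, T1.r 7)
[11] T2.load  rd  (counter 8, T2.r 8)
[12] T0.load  rd  (counter 8, T0.r 8)
[13] T0.cas  hit  (counter 9, T0.r 8)
[14] T2.cas  miss  (counter 9, T2.r 8)

counter = 9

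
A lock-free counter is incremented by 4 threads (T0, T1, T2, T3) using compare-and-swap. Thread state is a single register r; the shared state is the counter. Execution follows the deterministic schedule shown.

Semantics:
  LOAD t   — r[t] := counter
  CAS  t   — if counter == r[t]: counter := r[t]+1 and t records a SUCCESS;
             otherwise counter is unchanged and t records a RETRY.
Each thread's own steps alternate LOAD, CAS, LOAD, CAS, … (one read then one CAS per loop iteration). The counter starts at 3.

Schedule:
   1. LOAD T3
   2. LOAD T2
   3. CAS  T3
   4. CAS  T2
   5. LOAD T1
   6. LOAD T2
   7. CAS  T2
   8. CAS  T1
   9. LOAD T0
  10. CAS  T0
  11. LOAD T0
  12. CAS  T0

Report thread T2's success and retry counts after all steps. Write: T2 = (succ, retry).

T2 = (1, 1)

#1 T3 reads 3
#2 T2 reads 3
#3 T3 CAS(3→4) writes; counter now 4
#4 T2 CAS(3→4) fails; counter now 4
#5 T1 reads 4
#6 T2 reads 4
#7 T2 CAS(4→5) writes; counter now 5
#8 T1 CAS(4→5) fails; counter now 5
#9 T0 reads 5
#10 T0 CAS(5→6) writes; counter now 6
#11 T0 reads 6
#12 T0 CAS(6→7) writes; counter now 7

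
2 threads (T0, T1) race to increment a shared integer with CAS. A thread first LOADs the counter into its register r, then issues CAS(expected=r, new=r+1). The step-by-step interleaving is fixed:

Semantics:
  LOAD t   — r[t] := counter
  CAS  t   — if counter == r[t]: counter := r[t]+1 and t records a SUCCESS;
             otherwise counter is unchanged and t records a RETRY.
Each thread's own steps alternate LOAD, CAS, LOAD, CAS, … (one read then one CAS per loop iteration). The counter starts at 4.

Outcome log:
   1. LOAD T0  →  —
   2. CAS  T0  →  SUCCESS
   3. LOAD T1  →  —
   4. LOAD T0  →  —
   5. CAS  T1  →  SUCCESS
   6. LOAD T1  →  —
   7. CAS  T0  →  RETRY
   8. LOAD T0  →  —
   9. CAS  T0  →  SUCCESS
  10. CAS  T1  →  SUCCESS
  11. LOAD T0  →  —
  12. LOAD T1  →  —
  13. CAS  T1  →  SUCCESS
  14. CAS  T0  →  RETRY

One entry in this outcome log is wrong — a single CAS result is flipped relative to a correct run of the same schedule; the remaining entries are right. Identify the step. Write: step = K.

step = 10

Reference trace:
   1) LOAD T0:  M=4  r_T0=4
   2) CAS  T0:  M=5  r_T0=4 ✓
   3) LOAD T1:  M=5  r_T1=5
   4) LOAD T0:  M=5  r_T0=5
   5) CAS  T1:  M=6  r_T1=5 ✓
   6) LOAD T1:  M=6  r_T1=6
   7) CAS  T0:  M=6  r_T0=5 ✗
   8) LOAD T0:  M=6  r_T0=6
   9) CAS  T0:  M=7  r_T0=6 ✓
  10) CAS  T1:  M=7  r_T1=6 ✗
  11) LOAD T0:  M=7  r_T0=7
  12) LOAD T1:  M=7  r_T1=7
  13) CAS  T1:  M=8  r_T1=7 ✓
  14) CAS  T0:  M=8  r_T0=7 ✗
Mismatch at 10.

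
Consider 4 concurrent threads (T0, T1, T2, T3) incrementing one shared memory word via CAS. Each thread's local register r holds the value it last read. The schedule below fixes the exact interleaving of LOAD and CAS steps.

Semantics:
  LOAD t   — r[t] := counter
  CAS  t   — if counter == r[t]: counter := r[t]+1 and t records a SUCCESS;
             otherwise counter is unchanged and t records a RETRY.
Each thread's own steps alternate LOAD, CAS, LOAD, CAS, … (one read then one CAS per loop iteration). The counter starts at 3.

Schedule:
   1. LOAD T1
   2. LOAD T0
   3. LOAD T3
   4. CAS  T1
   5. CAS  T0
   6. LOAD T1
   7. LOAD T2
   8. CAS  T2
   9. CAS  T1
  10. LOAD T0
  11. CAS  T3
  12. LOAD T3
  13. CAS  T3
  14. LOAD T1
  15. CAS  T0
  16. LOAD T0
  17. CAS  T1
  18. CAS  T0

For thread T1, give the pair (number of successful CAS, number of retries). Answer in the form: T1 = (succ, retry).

T1 = (2, 1)

[1] T1.load  rd  (counter 3, T1.r 3)
[2] T0.load  rd  (counter 3, T0.r 3)
[3] T3.load  rd  (counter 3, T3.r 3)
[4] T1.cas  hit  (counter 4, T1.r 3)
[5] T0.cas  miss  (counter 4, T0.r 3)
[6] T1.load  rd  (counter 4, T1.r 4)
[7] T2.load  rd  (counter 4, T2.r 4)
[8] T2.cas  hit  (counter 5, T2.r 4)
[9] T1.cas  miss  (counter 5, T1.r 4)
[10] T0.load  rd  (counter 5, T0.r 5)
[11] T3.cas  miss  (counter 5, T3.r 3)
[12] T3.load  rd  (counter 5, T3.r 5)
[13] T3.cas  hit  (counter 6, T3.r 5)
[14] T1.load  rd  (counter 6, T1.r 6)
[15] T0.cas  miss  (counter 6, T0.r 5)
[16] T0.load  rd  (counter 6, T0.r 6)
[17] T1.cas  hit  (counter 7, T1.r 6)
[18] T0.cas  miss  (counter 7, T0.r 6)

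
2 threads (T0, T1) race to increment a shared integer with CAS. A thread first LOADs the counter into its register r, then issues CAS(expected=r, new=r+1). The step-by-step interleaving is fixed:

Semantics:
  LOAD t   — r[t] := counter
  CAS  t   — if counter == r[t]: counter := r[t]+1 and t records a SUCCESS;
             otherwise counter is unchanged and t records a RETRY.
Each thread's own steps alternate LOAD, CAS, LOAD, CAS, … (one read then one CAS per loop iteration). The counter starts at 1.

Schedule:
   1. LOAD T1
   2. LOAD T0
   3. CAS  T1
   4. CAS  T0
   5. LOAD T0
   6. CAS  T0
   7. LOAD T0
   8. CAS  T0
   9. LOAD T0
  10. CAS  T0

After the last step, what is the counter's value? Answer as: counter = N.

#1 T1 reads 1
#2 T0 reads 1
#3 T1 CAS(1→2) writes; counter now 2
#4 T0 CAS(1→2) fails; counter now 2
#5 T0 reads 2
#6 T0 CAS(2→3) writes; counter now 3
#7 T0 reads 3
#8 T0 CAS(3→4) writes; counter now 4
#9 T0 reads 4
#10 T0 CAS(4→5) writes; counter now 5

counter = 5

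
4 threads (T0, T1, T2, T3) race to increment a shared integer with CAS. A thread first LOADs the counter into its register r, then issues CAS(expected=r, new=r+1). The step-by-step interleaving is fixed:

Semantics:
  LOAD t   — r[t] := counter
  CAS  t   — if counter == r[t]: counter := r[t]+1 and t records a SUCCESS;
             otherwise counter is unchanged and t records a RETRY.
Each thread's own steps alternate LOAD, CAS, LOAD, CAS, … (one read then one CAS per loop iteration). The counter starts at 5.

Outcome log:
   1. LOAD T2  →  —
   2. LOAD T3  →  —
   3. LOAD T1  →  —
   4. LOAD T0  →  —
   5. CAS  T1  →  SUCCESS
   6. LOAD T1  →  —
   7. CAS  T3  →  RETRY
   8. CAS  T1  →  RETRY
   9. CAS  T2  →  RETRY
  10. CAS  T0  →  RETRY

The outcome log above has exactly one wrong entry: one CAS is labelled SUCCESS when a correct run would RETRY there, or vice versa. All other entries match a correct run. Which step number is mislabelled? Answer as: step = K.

Reference trace:
[1] T2.load  rd  (counter 5, T2.r 5)
[2] T3.load  rd  (counter 5, T3.r 5)
[3] T1.load  rd  (counter 5, T1.r 5)
[4] T0.load  rd  (counter 5, T0.r 5)
[5] T1.cas  hit  (counter 6, T1.r 5)
[6] T1.load  rd  (counter 6, T1.r 6)
[7] T3.cas  miss  (counter 6, T3.r 5)
[8] T1.cas  hit  (counter 7, T1.r 6)
[9] T2.cas  miss  (counter 7, T2.r 5)
[10] T0.cas  miss  (counter 7, T0.r 5)
Log disagrees first at step 8.

step = 8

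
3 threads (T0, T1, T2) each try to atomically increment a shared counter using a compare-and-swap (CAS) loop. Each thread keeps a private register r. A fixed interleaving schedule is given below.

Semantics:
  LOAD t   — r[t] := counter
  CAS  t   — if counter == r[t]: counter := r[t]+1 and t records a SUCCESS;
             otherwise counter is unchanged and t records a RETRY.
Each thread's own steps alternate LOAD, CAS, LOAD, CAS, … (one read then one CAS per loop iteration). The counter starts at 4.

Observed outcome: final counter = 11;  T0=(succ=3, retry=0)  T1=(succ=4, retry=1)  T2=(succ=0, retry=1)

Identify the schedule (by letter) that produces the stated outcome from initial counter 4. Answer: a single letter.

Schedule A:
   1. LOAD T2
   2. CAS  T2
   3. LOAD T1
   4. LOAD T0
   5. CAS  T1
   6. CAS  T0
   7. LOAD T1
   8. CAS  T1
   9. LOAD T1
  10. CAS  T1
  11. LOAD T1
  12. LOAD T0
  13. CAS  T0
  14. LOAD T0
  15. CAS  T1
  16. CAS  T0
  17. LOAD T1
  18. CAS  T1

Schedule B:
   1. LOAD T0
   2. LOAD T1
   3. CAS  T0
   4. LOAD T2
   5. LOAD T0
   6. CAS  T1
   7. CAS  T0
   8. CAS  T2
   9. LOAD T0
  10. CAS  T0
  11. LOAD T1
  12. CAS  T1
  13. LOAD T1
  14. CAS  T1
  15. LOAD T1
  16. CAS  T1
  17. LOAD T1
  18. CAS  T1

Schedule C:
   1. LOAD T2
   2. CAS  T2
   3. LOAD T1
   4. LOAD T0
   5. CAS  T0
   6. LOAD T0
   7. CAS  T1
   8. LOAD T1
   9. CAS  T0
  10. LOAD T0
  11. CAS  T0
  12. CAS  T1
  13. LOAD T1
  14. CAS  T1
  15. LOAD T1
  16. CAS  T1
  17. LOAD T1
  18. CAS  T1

Simulating candidate B:
   1) LOAD T0:  M=4  r_T0=4
   2) LOAD T1:  M=4  r_T1=4
   3) CAS  T0:  M=5  r_T0=4 ✓
   4) LOAD T2:  M=5  r_T2=5
   5) LOAD T0:  M=5  r_T0=5
   6) CAS  T1:  M=5  r_T1=4 ✗
   7) CAS  T0:  M=6  r_T0=5 ✓
   8) CAS  T2:  M=6  r_T2=5 ✗
   9) LOAD T0:  M=6  r_T0=6
  10) CAS  T0:  M=7  r_T0=6 ✓
  11) LOAD T1:  M=7  r_T1=7
  12) CAS  T1:  M=8  r_T1=7 ✓
  13) LOAD T1:  M=8  r_T1=8
  14) CAS  T1:  M=9  r_T1=8 ✓
  15) LOAD T1:  M=9  r_T1=9
  16) CAS  T1:  M=10  r_T1=9 ✓
  17) LOAD T1:  M=10  r_T1=10
  18) CAS  T1:  M=11  r_T1=10 ✓

B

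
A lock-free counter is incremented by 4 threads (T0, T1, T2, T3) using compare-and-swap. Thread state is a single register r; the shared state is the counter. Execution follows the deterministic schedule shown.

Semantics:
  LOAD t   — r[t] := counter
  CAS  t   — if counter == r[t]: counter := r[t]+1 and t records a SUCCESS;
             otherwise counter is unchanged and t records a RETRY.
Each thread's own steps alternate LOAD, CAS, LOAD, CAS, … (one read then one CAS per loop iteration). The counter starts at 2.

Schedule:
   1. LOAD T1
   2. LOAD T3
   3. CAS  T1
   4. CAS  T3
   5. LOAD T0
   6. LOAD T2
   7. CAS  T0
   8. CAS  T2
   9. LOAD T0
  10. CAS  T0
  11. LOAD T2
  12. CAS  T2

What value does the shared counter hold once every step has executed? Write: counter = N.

[1] T1.load  rd  (counter 2, T1.r 2)
[2] T3.load  rd  (counter 2, T3.r 2)
[3] T1.cas  hit  (counter 3, T1.r 2)
[4] T3.cas  miss  (counter 3, T3.r 2)
[5] T0.load  rd  (counter 3, T0.r 3)
[6] T2.load  rd  (counter 3, T2.r 3)
[7] T0.cas  hit  (counter 4, T0.r 3)
[8] T2.cas  miss  (counter 4, T2.r 3)
[9] T0.load  rd  (counter 4, T0.r 4)
[10] T0.cas  hit  (counter 5, T0.r 4)
[11] T2.load  rd  (counter 5, T2.r 5)
[12] T2.cas  hit  (counter 6, T2.r 5)

counter = 6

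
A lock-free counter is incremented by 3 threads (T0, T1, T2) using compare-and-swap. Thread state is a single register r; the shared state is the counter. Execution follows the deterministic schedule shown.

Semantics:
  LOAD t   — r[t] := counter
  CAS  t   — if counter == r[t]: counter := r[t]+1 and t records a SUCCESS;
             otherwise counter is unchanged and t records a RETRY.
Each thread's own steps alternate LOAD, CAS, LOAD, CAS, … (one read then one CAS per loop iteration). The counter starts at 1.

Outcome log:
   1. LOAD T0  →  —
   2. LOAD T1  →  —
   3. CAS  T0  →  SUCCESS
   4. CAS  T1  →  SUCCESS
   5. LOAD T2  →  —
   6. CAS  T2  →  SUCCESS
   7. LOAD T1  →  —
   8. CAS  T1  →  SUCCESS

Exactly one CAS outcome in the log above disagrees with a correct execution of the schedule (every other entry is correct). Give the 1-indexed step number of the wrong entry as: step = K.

Re-executing:
T0 LOAD — after: cnt=1, r=1 — load
T1 LOAD — after: cnt=1, r=1 — load
T0 CAS — after: cnt=2, r=1 — ok
T1 CAS — after: cnt=2, r=1 — retry
T2 LOAD — after: cnt=2, r=2 — load
T2 CAS — after: cnt=3, r=2 — ok
T1 LOAD — after: cnt=3, r=3 — load
T1 CAS — after: cnt=4, r=3 — ok
Log disagrees first at step 4.

step = 4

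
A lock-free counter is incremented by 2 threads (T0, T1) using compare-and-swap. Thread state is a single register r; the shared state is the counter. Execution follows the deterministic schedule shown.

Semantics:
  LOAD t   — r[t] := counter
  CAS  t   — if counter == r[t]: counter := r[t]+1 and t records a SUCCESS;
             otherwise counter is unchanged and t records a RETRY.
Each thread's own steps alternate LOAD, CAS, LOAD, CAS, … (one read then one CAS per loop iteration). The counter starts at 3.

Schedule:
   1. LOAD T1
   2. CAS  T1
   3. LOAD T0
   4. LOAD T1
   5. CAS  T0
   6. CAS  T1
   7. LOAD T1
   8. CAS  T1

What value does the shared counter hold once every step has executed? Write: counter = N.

[1] T1.load  rd  (counter 3, T1.r 3)
[2] T1.cas  hit  (counter 4, T1.r 3)
[3] T0.load  rd  (counter 4, T0.r 4)
[4] T1.load  rd  (counter 4, T1.r 4)
[5] T0.cas  hit  (counter 5, T0.r 4)
[6] T1.cas  miss  (counter 5, T1.r 4)
[7] T1.load  rd  (counter 5, T1.r 5)
[8] T1.cas  hit  (counter 6, T1.r 5)

counter = 6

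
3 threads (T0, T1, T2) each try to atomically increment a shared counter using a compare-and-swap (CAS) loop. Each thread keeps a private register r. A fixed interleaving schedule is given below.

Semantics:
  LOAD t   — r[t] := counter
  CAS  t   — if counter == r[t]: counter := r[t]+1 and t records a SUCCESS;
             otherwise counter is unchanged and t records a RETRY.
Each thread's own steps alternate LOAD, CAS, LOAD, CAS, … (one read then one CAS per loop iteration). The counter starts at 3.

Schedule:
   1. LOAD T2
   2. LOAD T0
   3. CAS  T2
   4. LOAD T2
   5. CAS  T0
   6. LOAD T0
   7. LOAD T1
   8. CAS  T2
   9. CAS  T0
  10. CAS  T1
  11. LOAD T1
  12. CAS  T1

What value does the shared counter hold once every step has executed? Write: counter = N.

counter = 6

T2 LOAD — after: cnt=3, r=3 — load
T0 LOAD — after: cnt=3, r=3 — load
T2 CAS — after: cnt=4, r=3 — ok
T2 LOAD — after: cnt=4, r=4 — load
T0 CAS — after: cnt=4, r=3 — retry
T0 LOAD — after: cnt=4, r=4 — load
T1 LOAD — after: cnt=4, r=4 — load
T2 CAS — after: cnt=5, r=4 — ok
T0 CAS — after: cnt=5, r=4 — retry
T1 CAS — after: cnt=5, r=4 — retry
T1 LOAD — after: cnt=5, r=5 — load
T1 CAS — after: cnt=6, r=5 — ok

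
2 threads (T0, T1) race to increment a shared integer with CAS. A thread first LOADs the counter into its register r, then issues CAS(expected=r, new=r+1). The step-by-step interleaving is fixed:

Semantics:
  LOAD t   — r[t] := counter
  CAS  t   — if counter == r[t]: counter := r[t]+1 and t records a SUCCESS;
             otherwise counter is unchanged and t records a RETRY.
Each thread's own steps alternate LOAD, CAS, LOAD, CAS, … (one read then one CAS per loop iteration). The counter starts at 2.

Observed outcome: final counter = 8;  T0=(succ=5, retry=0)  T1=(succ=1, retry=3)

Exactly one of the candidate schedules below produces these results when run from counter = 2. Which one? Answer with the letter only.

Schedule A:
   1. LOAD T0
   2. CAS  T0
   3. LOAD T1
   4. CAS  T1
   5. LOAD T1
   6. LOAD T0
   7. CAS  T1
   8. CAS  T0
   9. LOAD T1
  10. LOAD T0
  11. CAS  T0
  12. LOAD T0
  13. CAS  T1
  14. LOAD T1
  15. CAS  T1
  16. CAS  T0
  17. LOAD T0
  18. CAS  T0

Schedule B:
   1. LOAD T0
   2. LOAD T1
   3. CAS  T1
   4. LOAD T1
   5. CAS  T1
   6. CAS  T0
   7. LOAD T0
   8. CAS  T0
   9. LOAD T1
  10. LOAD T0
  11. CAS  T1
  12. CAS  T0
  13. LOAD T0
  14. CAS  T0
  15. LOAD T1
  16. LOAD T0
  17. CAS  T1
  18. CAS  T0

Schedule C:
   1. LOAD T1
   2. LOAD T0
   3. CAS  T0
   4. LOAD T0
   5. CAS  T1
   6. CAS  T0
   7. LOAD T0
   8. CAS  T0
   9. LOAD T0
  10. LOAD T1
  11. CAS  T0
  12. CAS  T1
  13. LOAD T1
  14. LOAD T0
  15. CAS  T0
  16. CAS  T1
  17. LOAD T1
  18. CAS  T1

Run C:
   1) LOAD T1:  M=2  r_T1=2
   2) LOAD T0:  M=2  r_T0=2
   3) CAS  T0:  M=3  r_T0=2 ✓
   4) LOAD T0:  M=3  r_T0=3
   5) CAS  T1:  M=3  r_T1=2 ✗
   6) CAS  T0:  M=4  r_T0=3 ✓
   7) LOAD T0:  M=4  r_T0=4
   8) CAS  T0:  M=5  r_T0=4 ✓
   9) LOAD T0:  M=5  r_T0=5
  10) LOAD T1:  M=5  r_T1=5
  11) CAS  T0:  M=6  r_T0=5 ✓
  12) CAS  T1:  M=6  r_T1=5 ✗
  13) LOAD T1:  M=6  r_T1=6
  14) LOAD T0:  M=6  r_T0=6
  15) CAS  T0:  M=7  r_T0=6 ✓
  16) CAS  T1:  M=7  r_T1=6 ✗
  17) LOAD T1:  M=7  r_T1=7
  18) CAS  T1:  M=8  r_T1=7 ✓

C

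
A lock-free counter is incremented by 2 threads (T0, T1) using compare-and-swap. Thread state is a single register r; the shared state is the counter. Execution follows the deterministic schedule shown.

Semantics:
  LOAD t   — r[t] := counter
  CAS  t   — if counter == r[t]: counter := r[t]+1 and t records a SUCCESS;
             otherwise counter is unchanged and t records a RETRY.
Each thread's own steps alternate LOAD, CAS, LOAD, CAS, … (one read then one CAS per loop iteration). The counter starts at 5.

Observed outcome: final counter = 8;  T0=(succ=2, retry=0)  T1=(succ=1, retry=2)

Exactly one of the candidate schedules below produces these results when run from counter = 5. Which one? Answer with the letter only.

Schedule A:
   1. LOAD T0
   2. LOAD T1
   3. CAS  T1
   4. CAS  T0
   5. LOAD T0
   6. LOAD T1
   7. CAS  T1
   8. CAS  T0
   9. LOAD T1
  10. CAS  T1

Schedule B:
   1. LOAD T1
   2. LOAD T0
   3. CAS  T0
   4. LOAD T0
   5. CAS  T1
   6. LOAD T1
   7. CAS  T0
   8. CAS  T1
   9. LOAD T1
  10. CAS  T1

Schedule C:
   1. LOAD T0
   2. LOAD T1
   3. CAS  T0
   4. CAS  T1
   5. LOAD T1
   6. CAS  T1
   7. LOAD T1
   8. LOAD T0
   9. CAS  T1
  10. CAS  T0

Tracing schedule B:
step 1: T1 LOAD ⇒ load; ctr=5 reg=5
step 2: T0 LOAD ⇒ load; ctr=5 reg=5
step 3: T0 CAS ⇒ ok; ctr=6 reg=5
step 4: T0 LOAD ⇒ load; ctr=6 reg=6
step 5: T1 CAS ⇒ retry; ctr=6 reg=5
step 6: T1 LOAD ⇒ load; ctr=6 reg=6
step 7: T0 CAS ⇒ ok; ctr=7 reg=6
step 8: T1 CAS ⇒ retry; ctr=7 reg=6
step 9: T1 LOAD ⇒ load; ctr=7 reg=7
step 10: T1 CAS ⇒ ok; ctr=8 reg=7

B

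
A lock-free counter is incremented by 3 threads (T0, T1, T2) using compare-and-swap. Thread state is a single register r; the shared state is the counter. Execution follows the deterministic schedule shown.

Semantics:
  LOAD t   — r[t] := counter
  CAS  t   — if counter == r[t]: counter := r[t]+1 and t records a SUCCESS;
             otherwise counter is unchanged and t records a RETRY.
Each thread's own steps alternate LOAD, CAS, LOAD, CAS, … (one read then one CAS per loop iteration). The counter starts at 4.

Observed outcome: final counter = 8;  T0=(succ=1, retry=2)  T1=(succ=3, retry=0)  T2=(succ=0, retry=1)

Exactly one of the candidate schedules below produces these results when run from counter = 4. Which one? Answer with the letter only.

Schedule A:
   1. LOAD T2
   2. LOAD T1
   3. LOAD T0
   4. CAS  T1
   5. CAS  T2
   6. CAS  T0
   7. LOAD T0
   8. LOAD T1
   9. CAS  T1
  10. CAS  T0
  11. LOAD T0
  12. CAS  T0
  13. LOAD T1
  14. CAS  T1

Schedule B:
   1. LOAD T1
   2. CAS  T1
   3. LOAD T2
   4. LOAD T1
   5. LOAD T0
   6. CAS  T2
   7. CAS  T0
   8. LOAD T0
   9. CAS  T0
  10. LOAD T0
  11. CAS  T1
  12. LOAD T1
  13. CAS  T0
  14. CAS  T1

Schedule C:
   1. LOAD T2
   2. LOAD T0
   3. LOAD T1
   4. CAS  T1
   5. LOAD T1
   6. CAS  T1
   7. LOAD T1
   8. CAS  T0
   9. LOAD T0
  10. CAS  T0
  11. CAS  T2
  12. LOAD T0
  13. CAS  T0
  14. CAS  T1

Simulating candidate A:
#1 T2 reads 4
#2 T1 reads 4
#3 T0 reads 4
#4 T1 CAS(4→5) writes; counter now 5
#5 T2 CAS(4→5) fails; counter now 5
#6 T0 CAS(4→5) fails; counter now 5
#7 T0 reads 5
#8 T1 reads 5
#9 T1 CAS(5→6) writes; counter now 6
#10 T0 CAS(5→6) fails; counter now 6
#11 T0 reads 6
#12 T0 CAS(6→7) writes; counter now 7
#13 T1 reads 7
#14 T1 CAS(7→8) writes; counter now 8

A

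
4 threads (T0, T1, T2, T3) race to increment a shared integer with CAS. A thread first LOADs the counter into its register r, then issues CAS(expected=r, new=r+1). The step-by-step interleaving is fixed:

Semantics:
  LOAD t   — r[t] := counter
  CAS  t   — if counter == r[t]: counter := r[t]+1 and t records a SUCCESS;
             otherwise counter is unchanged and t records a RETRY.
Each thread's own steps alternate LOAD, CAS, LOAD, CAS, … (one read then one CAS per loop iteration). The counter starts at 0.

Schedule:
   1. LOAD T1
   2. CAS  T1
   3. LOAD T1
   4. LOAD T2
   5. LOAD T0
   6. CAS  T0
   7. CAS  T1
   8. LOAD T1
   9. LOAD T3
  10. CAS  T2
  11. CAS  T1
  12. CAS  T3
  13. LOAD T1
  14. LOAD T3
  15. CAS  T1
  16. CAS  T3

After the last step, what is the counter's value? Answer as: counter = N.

#1 T1 reads 0
#2 T1 CAS(0→1) writes; counter now 1
#3 T1 reads 1
#4 T2 reads 1
#5 T0 reads 1
#6 T0 CAS(1→2) writes; counter now 2
#7 T1 CAS(1→2) fails; counter now 2
#8 T1 reads 2
#9 T3 reads 2
#10 T2 CAS(1→2) fails; counter now 2
#11 T1 CAS(2→3) writes; counter now 3
#12 T3 CAS(2→3) fails; counter now 3
#13 T1 reads 3
#14 T3 reads 3
#15 T1 CAS(3→4) writes; counter now 4
#16 T3 CAS(3→4) fails; counter now 4

counter = 4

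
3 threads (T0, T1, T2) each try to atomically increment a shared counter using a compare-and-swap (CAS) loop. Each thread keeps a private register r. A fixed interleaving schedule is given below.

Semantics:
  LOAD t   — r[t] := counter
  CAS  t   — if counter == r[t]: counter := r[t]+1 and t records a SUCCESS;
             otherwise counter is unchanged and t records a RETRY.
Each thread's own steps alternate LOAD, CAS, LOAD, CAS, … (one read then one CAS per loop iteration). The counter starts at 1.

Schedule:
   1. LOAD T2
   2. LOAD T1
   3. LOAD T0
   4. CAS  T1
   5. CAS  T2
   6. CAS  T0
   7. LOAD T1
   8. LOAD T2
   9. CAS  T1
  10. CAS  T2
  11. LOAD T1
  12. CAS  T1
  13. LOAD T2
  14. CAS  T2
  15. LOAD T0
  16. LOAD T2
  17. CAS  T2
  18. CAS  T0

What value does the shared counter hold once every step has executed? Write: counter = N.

1. LOAD T2 → mem=1 r[T2]=1 [LOAD]
2. LOAD T1 → mem=1 r[T1]=1 [LOAD]
3. LOAD T0 → mem=1 r[T0]=1 [LOAD]
4. CAS T1 → mem=2 r[T1]=1 [OK]
5. CAS T2 → mem=2 r[T2]=1 [RETRY]
6. CAS T0 → mem=2 r[T0]=1 [RETRY]
7. LOAD T1 → mem=2 r[T1]=2 [LOAD]
8. LOAD T2 → mem=2 r[T2]=2 [LOAD]
9. CAS T1 → mem=3 r[T1]=2 [OK]
10. CAS T2 → mem=3 r[T2]=2 [RETRY]
11. LOAD T1 → mem=3 r[T1]=3 [LOAD]
12. CAS T1 → mem=4 r[T1]=3 [OK]
13. LOAD T2 → mem=4 r[T2]=4 [LOAD]
14. CAS T2 → mem=5 r[T2]=4 [OK]
15. LOAD T0 → mem=5 r[T0]=5 [LOAD]
16. LOAD T2 → mem=5 r[T2]=5 [LOAD]
17. CAS T2 → mem=6 r[T2]=5 [OK]
18. CAS T0 → mem=6 r[T0]=5 [RETRY]

counter = 6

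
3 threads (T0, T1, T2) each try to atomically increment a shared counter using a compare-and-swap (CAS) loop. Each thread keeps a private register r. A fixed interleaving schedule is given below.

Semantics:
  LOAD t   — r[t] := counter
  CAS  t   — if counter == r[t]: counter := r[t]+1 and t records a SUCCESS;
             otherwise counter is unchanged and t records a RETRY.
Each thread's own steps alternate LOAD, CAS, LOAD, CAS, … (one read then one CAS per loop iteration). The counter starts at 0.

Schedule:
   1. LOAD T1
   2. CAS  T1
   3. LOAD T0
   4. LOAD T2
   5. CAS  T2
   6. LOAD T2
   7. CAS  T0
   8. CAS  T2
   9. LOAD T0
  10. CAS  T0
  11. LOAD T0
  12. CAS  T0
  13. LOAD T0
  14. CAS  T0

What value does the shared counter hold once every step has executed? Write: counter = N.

counter = 6

   1) LOAD T1:  M=0  r_T1=0
   2) CAS  T1:  M=1  r_T1=0 ✓
   3) LOAD T0:  M=1  r_T0=1
   4) LOAD T2:  M=1  r_T2=1
   5) CAS  T2:  M=2  r_T2=1 ✓
   6) LOAD T2:  M=2  r_T2=2
   7) CAS  T0:  M=2  r_T0=1 ✗
   8) CAS  T2:  M=3  r_T2=2 ✓
   9) LOAD T0:  M=3  r_T0=3
  10) CAS  T0:  M=4  r_T0=3 ✓
  11) LOAD T0:  M=4  r_T0=4
  12) CAS  T0:  M=5  r_T0=4 ✓
  13) LOAD T0:  M=5  r_T0=5
  14) CAS  T0:  M=6  r_T0=5 ✓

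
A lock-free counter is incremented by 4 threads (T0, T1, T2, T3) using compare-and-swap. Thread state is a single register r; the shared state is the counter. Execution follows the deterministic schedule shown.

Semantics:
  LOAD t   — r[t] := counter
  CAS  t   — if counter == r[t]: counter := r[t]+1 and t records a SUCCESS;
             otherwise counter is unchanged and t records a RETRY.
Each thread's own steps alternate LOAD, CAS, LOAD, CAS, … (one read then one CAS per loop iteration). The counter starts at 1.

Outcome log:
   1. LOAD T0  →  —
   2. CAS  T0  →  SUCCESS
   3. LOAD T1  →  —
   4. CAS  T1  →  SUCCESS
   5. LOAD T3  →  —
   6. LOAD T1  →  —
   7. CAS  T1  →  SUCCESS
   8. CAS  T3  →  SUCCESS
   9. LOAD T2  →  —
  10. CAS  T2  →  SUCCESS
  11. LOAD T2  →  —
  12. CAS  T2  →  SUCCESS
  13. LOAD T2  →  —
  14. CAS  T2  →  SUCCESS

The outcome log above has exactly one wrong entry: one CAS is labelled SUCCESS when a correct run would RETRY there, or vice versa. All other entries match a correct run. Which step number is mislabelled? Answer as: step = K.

step = 8

Re-executing:
step 1: T0 LOAD ⇒ load; ctr=1 reg=1
step 2: T0 CAS ⇒ ok; ctr=2 reg=1
step 3: T1 LOAD ⇒ load; ctr=2 reg=2
step 4: T1 CAS ⇒ ok; ctr=3 reg=2
step 5: T3 LOAD ⇒ load; ctr=3 reg=3
step 6: T1 LOAD ⇒ load; ctr=3 reg=3
step 7: T1 CAS ⇒ ok; ctr=4 reg=3
step 8: T3 CAS ⇒ retry; ctr=4 reg=3
step 9: T2 LOAD ⇒ load; ctr=4 reg=4
step 10: T2 CAS ⇒ ok; ctr=5 reg=4
step 11: T2 LOAD ⇒ load; ctr=5 reg=5
step 12: T2 CAS ⇒ ok; ctr=6 reg=5
step 13: T2 LOAD ⇒ load; ctr=6 reg=6
step 14: T2 CAS ⇒ ok; ctr=7 reg=6
Mismatch at 8.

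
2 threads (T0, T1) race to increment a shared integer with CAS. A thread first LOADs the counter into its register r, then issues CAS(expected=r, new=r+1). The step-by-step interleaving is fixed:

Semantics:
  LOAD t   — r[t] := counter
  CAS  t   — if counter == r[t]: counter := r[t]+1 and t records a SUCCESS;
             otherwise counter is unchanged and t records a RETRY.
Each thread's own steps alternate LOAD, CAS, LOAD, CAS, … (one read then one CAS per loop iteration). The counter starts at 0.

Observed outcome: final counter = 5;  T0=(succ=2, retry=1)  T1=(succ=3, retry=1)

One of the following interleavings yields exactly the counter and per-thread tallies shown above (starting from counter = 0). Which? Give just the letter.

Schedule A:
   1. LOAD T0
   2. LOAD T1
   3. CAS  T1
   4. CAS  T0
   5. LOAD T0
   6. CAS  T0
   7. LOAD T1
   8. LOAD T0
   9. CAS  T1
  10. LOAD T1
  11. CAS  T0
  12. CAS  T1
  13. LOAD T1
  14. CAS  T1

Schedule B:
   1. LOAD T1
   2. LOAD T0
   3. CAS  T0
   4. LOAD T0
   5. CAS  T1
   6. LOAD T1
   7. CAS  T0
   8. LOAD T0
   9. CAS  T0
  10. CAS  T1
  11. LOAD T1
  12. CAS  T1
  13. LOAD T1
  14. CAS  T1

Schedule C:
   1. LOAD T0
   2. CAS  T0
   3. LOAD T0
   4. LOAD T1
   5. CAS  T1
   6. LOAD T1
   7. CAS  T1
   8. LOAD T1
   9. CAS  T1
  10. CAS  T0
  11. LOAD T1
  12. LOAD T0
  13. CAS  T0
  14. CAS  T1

Run C:
1. LOAD T0 → mem=0 r[T0]=0 [LOAD]
2. CAS T0 → mem=1 r[T0]=0 [OK]
3. LOAD T0 → mem=1 r[T0]=1 [LOAD]
4. LOAD T1 → mem=1 r[T1]=1 [LOAD]
5. CAS T1 → mem=2 r[T1]=1 [OK]
6. LOAD T1 → mem=2 r[T1]=2 [LOAD]
7. CAS T1 → mem=3 r[T1]=2 [OK]
8. LOAD T1 → mem=3 r[T1]=3 [LOAD]
9. CAS T1 → mem=4 r[T1]=3 [OK]
10. CAS T0 → mem=4 r[T0]=1 [RETRY]
11. LOAD T1 → mem=4 r[T1]=4 [LOAD]
12. LOAD T0 → mem=4 r[T0]=4 [LOAD]
13. CAS T0 → mem=5 r[T0]=4 [OK]
14. CAS T1 → mem=5 r[T1]=4 [RETRY]

C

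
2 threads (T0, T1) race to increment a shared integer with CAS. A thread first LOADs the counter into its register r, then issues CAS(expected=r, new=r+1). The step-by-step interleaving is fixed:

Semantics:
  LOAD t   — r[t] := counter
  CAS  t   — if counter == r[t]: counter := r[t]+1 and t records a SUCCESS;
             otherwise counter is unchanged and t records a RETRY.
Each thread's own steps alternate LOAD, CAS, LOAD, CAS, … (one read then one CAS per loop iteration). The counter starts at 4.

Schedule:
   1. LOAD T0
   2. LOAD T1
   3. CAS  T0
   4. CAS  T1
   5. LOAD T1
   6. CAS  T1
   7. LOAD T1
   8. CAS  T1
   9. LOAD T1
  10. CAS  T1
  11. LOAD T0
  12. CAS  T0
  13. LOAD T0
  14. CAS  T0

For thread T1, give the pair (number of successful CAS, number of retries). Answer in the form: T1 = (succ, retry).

T1 = (3, 1)

1. LOAD T0 → mem=4 r[T0]=4 [LOAD]
2. LOAD T1 → mem=4 r[T1]=4 [LOAD]
3. CAS T0 → mem=5 r[T0]=4 [OK]
4. CAS T1 → mem=5 r[T1]=4 [RETRY]
5. LOAD T1 → mem=5 r[T1]=5 [LOAD]
6. CAS T1 → mem=6 r[T1]=5 [OK]
7. LOAD T1 → mem=6 r[T1]=6 [LOAD]
8. CAS T1 → mem=7 r[T1]=6 [OK]
9. LOAD T1 → mem=7 r[T1]=7 [LOAD]
10. CAS T1 → mem=8 r[T1]=7 [OK]
11. LOAD T0 → mem=8 r[T0]=8 [LOAD]
12. CAS T0 → mem=9 r[T0]=8 [OK]
13. LOAD T0 → mem=9 r[T0]=9 [LOAD]
14. CAS T0 → mem=10 r[T0]=9 [OK]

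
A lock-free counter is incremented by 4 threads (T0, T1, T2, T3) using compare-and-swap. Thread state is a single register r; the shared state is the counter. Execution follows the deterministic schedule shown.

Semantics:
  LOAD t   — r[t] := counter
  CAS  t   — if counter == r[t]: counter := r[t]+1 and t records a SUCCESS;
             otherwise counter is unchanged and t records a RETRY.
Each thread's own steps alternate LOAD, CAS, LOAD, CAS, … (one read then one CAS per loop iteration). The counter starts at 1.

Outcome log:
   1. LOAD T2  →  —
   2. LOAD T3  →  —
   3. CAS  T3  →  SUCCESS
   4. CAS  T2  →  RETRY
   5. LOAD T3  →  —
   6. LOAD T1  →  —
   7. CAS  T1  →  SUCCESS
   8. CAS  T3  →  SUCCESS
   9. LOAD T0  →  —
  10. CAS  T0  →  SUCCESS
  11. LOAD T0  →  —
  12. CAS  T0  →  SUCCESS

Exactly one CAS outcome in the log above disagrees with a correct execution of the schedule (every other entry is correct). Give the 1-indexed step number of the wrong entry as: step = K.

step = 8

Re-executing:
[1] T2.load  rd  (counter 1, T2.r 1)
[2] T3.load  rd  (counter 1, T3.r 1)
[3] T3.cas  hit  (counter 2, T3.r 1)
[4] T2.cas  miss  (counter 2, T2.r 1)
[5] T3.load  rd  (counter 2, T3.r 2)
[6] T1.load  rd  (counter 2, T1.r 2)
[7] T1.cas  hit  (counter 3, T1.r 2)
[8] T3.cas  miss  (counter 3, T3.r 2)
[9] T0.load  rd  (counter 3, T0.r 3)
[10] T0.cas  hit  (counter 4, T0.r 3)
[11] T0.load  rd  (counter 4, T0.r 4)
[12] T0.cas  hit  (counter 5, T0.r 4)
Mismatch at 8.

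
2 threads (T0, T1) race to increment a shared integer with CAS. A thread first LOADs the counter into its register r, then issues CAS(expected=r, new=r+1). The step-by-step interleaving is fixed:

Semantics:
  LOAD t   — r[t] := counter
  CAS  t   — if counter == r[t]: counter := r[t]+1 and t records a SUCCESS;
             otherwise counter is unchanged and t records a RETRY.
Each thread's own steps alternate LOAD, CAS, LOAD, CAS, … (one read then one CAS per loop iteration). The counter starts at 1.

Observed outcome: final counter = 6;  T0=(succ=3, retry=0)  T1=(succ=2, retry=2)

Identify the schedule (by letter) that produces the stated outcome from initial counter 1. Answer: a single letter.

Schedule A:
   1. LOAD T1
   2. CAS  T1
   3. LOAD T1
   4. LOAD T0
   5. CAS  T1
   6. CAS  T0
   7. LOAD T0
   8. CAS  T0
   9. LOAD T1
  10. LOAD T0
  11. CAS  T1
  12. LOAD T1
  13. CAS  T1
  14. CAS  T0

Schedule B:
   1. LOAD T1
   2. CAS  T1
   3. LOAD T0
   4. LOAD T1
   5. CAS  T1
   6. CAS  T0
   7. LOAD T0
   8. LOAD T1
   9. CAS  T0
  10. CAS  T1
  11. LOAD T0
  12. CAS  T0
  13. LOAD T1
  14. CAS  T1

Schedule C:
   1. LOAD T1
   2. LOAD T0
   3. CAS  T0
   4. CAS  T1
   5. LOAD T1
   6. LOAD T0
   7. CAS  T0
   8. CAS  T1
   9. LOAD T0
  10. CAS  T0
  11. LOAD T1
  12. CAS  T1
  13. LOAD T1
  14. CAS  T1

Run C:
T1 LOAD — after: cnt=1, r=1 — load
T0 LOAD — after: cnt=1, r=1 — load
T0 CAS — after: cnt=2, r=1 — ok
T1 CAS — after: cnt=2, r=1 — retry
T1 LOAD — after: cnt=2, r=2 — load
T0 LOAD — after: cnt=2, r=2 — load
T0 CAS — after: cnt=3, r=2 — ok
T1 CAS — after: cnt=3, r=2 — retry
T0 LOAD — after: cnt=3, r=3 — load
T0 CAS — after: cnt=4, r=3 — ok
T1 LOAD — after: cnt=4, r=4 — load
T1 CAS — after: cnt=5, r=4 — ok
T1 LOAD — after: cnt=5, r=5 — load
T1 CAS — after: cnt=6, r=5 — ok

C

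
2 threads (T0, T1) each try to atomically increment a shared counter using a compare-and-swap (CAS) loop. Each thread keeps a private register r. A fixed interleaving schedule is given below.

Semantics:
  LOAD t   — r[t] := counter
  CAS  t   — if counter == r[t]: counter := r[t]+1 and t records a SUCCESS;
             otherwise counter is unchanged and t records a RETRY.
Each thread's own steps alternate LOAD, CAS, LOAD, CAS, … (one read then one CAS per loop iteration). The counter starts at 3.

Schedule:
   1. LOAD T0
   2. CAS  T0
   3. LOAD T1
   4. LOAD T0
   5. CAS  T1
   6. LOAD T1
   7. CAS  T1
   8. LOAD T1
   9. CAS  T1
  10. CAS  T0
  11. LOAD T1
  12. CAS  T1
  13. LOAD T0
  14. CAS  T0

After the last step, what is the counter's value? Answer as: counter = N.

counter = 9

#1 T0 reads 3
#2 T0 CAS(3→4) writes; counter now 4
#3 T1 reads 4
#4 T0 reads 4
#5 T1 CAS(4→5) writes; counter now 5
#6 T1 reads 5
#7 T1 CAS(5→6) writes; counter now 6
#8 T1 reads 6
#9 T1 CAS(6→7) writes; counter now 7
#10 T0 CAS(4→5) fails; counter now 7
#11 T1 reads 7
#12 T1 CAS(7→8) writes; counter now 8
#13 T0 reads 8
#14 T0 CAS(8→9) writes; counter now 9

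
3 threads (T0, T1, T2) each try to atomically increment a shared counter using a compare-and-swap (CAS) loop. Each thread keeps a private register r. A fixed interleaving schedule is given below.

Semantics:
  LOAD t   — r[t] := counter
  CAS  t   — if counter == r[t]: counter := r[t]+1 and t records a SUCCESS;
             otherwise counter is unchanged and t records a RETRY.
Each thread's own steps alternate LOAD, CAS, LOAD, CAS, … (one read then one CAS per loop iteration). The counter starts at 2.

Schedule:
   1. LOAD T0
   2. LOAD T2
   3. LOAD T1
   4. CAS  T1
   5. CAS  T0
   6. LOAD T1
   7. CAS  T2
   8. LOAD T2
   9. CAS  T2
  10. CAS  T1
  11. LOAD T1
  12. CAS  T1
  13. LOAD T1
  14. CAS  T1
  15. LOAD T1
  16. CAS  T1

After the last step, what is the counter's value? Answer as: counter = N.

1. LOAD T0 → mem=2 r[T0]=2 [LOAD]
2. LOAD T2 → mem=2 r[T2]=2 [LOAD]
3. LOAD T1 → mem=2 r[T1]=2 [LOAD]
4. CAS T1 → mem=3 r[T1]=2 [OK]
5. CAS T0 → mem=3 r[T0]=2 [RETRY]
6. LOAD T1 → mem=3 r[T1]=3 [LOAD]
7. CAS T2 → mem=3 r[T2]=2 [RETRY]
8. LOAD T2 → mem=3 r[T2]=3 [LOAD]
9. CAS T2 → mem=4 r[T2]=3 [OK]
10. CAS T1 → mem=4 r[T1]=3 [RETRY]
11. LOAD T1 → mem=4 r[T1]=4 [LOAD]
12. CAS T1 → mem=5 r[T1]=4 [OK]
13. LOAD T1 → mem=5 r[T1]=5 [LOAD]
14. CAS T1 → mem=6 r[T1]=5 [OK]
15. LOAD T1 → mem=6 r[T1]=6 [LOAD]
16. CAS T1 → mem=7 r[T1]=6 [OK]

counter = 7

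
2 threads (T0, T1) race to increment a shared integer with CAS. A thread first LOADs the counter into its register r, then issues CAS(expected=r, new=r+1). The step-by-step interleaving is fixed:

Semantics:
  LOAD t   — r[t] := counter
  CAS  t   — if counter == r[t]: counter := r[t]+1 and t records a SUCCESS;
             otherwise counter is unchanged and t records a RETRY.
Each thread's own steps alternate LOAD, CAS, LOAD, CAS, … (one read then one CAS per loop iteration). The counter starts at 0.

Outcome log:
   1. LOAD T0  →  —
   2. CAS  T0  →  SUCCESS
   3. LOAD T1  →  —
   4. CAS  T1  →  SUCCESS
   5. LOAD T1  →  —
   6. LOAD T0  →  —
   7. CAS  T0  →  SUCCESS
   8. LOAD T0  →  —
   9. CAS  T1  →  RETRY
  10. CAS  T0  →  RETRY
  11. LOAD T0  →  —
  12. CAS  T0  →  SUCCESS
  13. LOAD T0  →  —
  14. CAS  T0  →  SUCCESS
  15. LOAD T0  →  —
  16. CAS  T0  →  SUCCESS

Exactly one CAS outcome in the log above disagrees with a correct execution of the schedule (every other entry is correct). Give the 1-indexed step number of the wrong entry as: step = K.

step = 10

Re-executing:
1. LOAD T0 → mem=0 r[T0]=0 [LOAD]
2. CAS T0 → mem=1 r[T0]=0 [OK]
3. LOAD T1 → mem=1 r[T1]=1 [LOAD]
4. CAS T1 → mem=2 r[T1]=1 [OK]
5. LOAD T1 → mem=2 r[T1]=2 [LOAD]
6. LOAD T0 → mem=2 r[T0]=2 [LOAD]
7. CAS T0 → mem=3 r[T0]=2 [OK]
8. LOAD T0 → mem=3 r[T0]=3 [LOAD]
9. CAS T1 → mem=3 r[T1]=2 [RETRY]
10. CAS T0 → mem=4 r[T0]=3 [OK]
11. LOAD T0 → mem=4 r[T0]=4 [LOAD]
12. CAS T0 → mem=5 r[T0]=4 [OK]
13. LOAD T0 → mem=5 r[T0]=5 [LOAD]
14. CAS T0 → mem=6 r[T0]=5 [OK]
15. LOAD T0 → mem=6 r[T0]=6 [LOAD]
16. CAS T0 → mem=7 r[T0]=6 [OK]
Flip is step 10.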